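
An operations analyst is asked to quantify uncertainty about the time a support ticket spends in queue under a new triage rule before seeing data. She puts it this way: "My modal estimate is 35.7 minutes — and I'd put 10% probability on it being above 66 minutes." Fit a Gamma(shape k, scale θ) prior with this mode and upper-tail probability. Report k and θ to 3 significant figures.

Gamma(k,θ) with k>1 has mode (k−1)θ, so θ = 35.7/(k−1).
Need P(X < 66) = 0.9 with θ tied to k this way. Start at k = 2, θ = 35.7: P(X<66) ≈ 0.552.
Too low — raise k to concentrate. Iterating converges to k ≈ 6.05.
Then θ = 35.7/(6.05−1) ≈ 7.06.

k ≈ 6.05, θ ≈ 7.06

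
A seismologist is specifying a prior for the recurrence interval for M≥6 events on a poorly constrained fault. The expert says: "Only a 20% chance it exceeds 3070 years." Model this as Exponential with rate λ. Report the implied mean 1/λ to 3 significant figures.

mean ≈ 1910 years

P(T > 3070.0) = e^(−λ·3070.0) = 0.2, so λ = −ln(0.2)/3070.0 = 0.000524.
Mean = 1/λ = 1910 years.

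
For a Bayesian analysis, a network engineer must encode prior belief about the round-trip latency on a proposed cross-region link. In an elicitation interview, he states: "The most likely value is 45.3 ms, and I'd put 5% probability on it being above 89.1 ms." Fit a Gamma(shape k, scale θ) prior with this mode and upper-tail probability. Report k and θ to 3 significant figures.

k ≈ 7.06, θ ≈ 7.47

Gamma(k,θ) with k>1 has mode (k−1)θ, so θ = 45.3/(k−1).
Need P(X < 89.1) = 0.95 with θ tied to k this way. Start at k = 2, θ = 45.3: P(X<89.1) ≈ 0.585.
Too low — raise k to concentrate. Iterating converges to k ≈ 7.06.
Then θ = 45.3/(7.06−1) ≈ 7.47.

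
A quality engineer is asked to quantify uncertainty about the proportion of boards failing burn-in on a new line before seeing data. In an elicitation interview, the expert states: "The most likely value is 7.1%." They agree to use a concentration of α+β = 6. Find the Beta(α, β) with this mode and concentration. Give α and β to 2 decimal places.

α = 1.28, β = 4.72

For α,β > 1 the Beta mode is (α−1)/(α+β−2). With α+β = 6, the mode is (α−1)/4.
Set (α−1)/4 = 0.071 → α = 1 + 0.071·4 = 1.28.
β = 6 − α = 4.72.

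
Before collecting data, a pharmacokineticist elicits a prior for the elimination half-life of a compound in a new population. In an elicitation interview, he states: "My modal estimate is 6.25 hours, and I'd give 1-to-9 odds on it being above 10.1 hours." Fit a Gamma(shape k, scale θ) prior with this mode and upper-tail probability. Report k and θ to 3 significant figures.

k ≈ 9.17, θ ≈ 0.765

Gamma(k,θ) with k>1 has mode (k−1)θ, so θ = 6.25/(k−1).
Need P(X < 10.1) = 0.9 with θ tied to k this way. Start at k = 2, θ = 6.25: P(X<10.1) ≈ 0.480.
Too low — raise k to concentrate. Iterating converges to k ≈ 9.17.
Then θ = 6.25/(9.17−1) ≈ 0.765.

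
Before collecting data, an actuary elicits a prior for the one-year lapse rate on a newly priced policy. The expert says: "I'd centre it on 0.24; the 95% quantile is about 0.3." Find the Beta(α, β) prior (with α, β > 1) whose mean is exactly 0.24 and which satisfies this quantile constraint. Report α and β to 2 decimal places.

α ≈ 34.96, β ≈ 110.71

With mean 0.24 fixed, write α = 0.24s, β = 0.76s where s = α+β.
Need P(θ < 0.3) = 0.95 under Beta(0.24s, 0.76s). Normal approximation: (q−m)/√(m(1−m)/s) ≈ z_{0.95} = 1.64, so s ≈ 0.24·0.76·(1.64)²/(0.3−0.24)² = 137.1.
At s = 137.1: P(θ<0.3) ≈ 0.945. Adjusting to match 0.95 gives s ≈ 145.67.
So α = 0.24·145.67 ≈ 34.96, β = 0.76·145.67 ≈ 110.71.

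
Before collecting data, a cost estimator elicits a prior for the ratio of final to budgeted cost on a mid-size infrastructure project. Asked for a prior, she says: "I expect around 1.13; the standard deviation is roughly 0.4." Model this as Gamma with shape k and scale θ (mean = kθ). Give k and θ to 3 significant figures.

k ≈ 7.98, θ ≈ 0.142

For Gamma(k, scale θ): mean = kθ, variance = kθ², so CV = 1/√k.
CV = SD/mean = 0.4/1.13 = 0.354, hence k = 1/CV² = 7.98.
Then θ = mean/k = 1.13/7.98 = 0.142.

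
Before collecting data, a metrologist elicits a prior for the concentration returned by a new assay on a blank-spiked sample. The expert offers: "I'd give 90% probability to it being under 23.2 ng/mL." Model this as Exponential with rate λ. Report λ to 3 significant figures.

λ ≈ 0.0992

P(T < 23.2) = 1 − e^(−λ·23.2) = 0.9, so λ = −ln(1−0.9)/23.2 = −ln(0.1)/23.2 = 0.0992.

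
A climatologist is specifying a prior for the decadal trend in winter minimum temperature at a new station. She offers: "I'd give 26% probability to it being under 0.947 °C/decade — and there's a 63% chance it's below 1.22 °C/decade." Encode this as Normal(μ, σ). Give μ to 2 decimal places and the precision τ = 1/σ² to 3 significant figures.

μ = 1.13, τ = 12.8

For Normal(μ,σ), the p-quantile is μ + z_p·σ. Here z_{0.26} = -0.6433, z_{0.63} = 0.3319.
So 0.947 = μ − 0.6433σ and 1.22 = μ + 0.3319σ.
Subtracting: σ = (1.22 − 0.947)/(0.3319 − (-0.6433)) = 0.28.
Then μ = 0.947 − (-0.6433)·0.28 = 1.13.
Precision τ = 1/σ² = 1/0.2799² = 12.8.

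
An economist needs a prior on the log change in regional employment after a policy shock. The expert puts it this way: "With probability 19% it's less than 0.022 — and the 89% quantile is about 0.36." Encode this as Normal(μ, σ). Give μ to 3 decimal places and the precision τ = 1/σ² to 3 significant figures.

For Normal(μ,σ), the p-quantile is μ + z_p·σ. Here z_{0.19} = -0.8779, z_{0.89} = 1.227.
So 0.022 = μ − 0.8779σ and 0.36 = μ + 1.227σ.
Subtracting: σ = (0.36 − 0.022)/(1.227 − (-0.8779)) = 0.161.
Then μ = 0.022 − (-0.8779)·0.161 = 0.163.
Precision τ = 1/σ² = 1/0.1606² = 38.8.

μ = 0.163, τ = 38.8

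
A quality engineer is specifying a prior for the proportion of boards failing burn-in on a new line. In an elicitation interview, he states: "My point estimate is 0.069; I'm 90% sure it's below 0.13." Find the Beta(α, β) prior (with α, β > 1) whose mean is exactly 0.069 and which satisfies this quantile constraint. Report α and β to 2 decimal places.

With mean 0.069 fixed, write α = 0.069s, β = 0.931s where s = α+β.
Need P(θ < 0.13) = 0.9 under Beta(0.069s, 0.931s). Normal approximation: (q−m)/√(m(1−m)/s) ≈ z_{0.9} = 1.28, so s ≈ 0.069·0.931·(1.28)²/(0.13−0.069)² = 28.4.
At s = 28.4: P(θ<0.13) ≈ 0.893. Adjusting to match 0.9 gives s ≈ 30.95.
So α = 0.069·30.95 ≈ 2.14, β = 0.931·30.95 ≈ 28.81.

α ≈ 2.14, β ≈ 28.81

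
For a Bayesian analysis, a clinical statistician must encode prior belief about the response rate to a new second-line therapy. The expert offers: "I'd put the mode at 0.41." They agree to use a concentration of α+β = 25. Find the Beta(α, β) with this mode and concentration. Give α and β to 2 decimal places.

α = 10.43, β = 14.57

For α,β > 1 the Beta mode is (α−1)/(α+β−2). With α+β = 25, the mode is (α−1)/23.
Set (α−1)/23 = 0.41 → α = 1 + 0.41·23 = 10.43.
β = 25 − α = 14.57.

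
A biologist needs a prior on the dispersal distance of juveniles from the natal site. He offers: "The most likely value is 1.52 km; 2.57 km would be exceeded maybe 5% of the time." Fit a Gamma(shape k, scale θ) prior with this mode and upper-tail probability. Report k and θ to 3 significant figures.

Gamma(k,θ) with k>1 has mode (k−1)θ, so θ = 1.52/(k−1).
Need P(X < 2.57) = 0.95 with θ tied to k this way. Start at k = 2, θ = 1.52: P(X<2.57) ≈ 0.504.
Too low — raise k to concentrate. Iterating converges to k ≈ 11.1.
Then θ = 1.52/(11.1−1) ≈ 0.15.

k ≈ 11.1, θ ≈ 0.15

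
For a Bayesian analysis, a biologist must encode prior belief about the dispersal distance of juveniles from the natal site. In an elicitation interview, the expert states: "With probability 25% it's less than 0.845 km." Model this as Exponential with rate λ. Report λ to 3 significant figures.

λ ≈ 0.34

P(T < 0.845) = 1 − e^(−λ·0.845) = 0.25, so λ = −ln(1−0.25)/0.845 = −ln(0.75)/0.845 = 0.34.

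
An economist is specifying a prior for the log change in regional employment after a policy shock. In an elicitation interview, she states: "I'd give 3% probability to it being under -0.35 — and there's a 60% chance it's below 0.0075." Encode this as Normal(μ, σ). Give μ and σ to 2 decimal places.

The p-quantile of Normal(μ,σ) is μ + z_p·σ, with z_{0.03} = -1.881 and z_{0.6} = 0.2533.
Eliminate σ: μ = (z₂·x₁ − z₁·x₂)/(z₂ − z₁) = (0.2533·-0.35 − (-1.881)·0.0075)/2.134 = -0.03.
Then σ = (x₂ − x₁)/(z₂ − z₁) = (0.0075 − -0.35)/2.134 = 0.17.

μ = -0.03, σ = 0.17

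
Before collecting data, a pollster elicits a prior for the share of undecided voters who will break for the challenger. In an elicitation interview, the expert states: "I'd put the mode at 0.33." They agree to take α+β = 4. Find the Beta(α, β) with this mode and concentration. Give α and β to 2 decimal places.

For α,β > 1 the Beta mode is (α−1)/(α+β−2). With α+β = 4, the mode is (α−1)/2.
Set (α−1)/2 = 0.33 → α = 1 + 0.33·2 = 1.66.
β = 4 − α = 2.34.

α = 1.66, β = 2.34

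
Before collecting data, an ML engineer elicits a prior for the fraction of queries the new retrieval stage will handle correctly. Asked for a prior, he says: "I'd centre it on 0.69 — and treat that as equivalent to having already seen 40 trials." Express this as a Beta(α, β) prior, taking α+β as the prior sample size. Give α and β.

α = 27.6, β = 12.4

Under the effective-sample-size interpretation, Beta(α, β) has prior mean α/(α+β) and prior sample size α+β.
So α+β = 40 and α/(α+β) = 0.69, giving α = 0.69·40 = 27.6 and β = 40 − 27.6 = 12.4.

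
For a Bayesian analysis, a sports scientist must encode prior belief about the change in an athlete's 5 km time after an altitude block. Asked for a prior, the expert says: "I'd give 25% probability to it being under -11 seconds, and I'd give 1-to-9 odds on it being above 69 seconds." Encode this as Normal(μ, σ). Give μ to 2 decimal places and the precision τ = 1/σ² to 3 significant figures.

μ = 16.59, τ = 0.000598

The p-quantile of Normal(μ,σ) is μ + z_p·σ, with z_{0.25} = -0.6745 and z_{0.9} = 1.282.
Eliminate σ: μ = (z₂·x₁ − z₁·x₂)/(z₂ − z₁) = (1.282·-11 − (-0.6745)·69)/1.956 = 16.59.
Then σ = (x₂ − x₁)/(z₂ − z₁) = (69 − -11)/1.956 = 40.90.
Precision τ = 1/σ² = 1/40.9² = 0.000598.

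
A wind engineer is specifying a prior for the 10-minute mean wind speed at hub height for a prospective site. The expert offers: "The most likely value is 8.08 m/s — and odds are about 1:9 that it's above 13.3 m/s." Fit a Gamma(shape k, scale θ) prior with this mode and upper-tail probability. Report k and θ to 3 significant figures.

k ≈ 8.59, θ ≈ 1.06

Gamma(k,θ) with k>1 has mode (k−1)θ, so θ = 8.08/(k−1).
Need P(X < 13.3) = 0.9 with θ tied to k this way. Start at k = 2, θ = 8.08: P(X<13.3) ≈ 0.490.
Too low — raise k to concentrate. Iterating converges to k ≈ 8.59.
Then θ = 8.08/(8.59−1) ≈ 1.06.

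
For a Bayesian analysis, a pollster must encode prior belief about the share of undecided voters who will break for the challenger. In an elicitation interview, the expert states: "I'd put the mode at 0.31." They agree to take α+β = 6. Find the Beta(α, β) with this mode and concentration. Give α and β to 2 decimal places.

For α,β > 1 the Beta mode is (α−1)/(α+β−2). With α+β = 6, the mode is (α−1)/4.
Set (α−1)/4 = 0.31 → α = 1 + 0.31·4 = 2.24.
β = 6 − α = 3.76.

α = 2.24, β = 3.76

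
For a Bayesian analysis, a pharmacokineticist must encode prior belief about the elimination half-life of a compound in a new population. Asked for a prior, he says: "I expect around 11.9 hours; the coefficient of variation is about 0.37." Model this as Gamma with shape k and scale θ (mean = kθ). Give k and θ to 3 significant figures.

For Gamma(k, scale θ): mean = kθ, variance = kθ², so CV = 1/√k.
CV = 0.37, hence k = 1/CV² = 7.3.
Then θ = mean/k = 11.9/7.3 = 1.63.

k ≈ 7.3, θ ≈ 1.63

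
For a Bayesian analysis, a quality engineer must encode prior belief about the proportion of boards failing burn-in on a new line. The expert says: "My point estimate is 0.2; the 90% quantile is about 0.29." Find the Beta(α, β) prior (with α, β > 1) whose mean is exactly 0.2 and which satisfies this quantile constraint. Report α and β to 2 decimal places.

α ≈ 6.88, β ≈ 27.53

With mean 0.2 fixed, write α = 0.2s, β = 0.8s where s = α+β.
Need P(θ < 0.29) = 0.9 under Beta(0.2s, 0.8s). Normal approximation: (q−m)/√(m(1−m)/s) ≈ z_{0.9} = 1.28, so s ≈ 0.2·0.8·(1.28)²/(0.29−0.2)² = 32.4.
At s = 32.4: P(θ<0.29) ≈ 0.894. Adjusting to match 0.9 gives s ≈ 34.41.
So α = 0.2·34.41 ≈ 6.88, β = 0.8·34.41 ≈ 27.53.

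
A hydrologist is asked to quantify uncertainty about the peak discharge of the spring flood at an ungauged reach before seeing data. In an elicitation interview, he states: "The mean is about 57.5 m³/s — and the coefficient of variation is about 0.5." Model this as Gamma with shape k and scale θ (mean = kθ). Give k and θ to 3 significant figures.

For Gamma(k, scale θ): mean = kθ, variance = kθ², so CV = 1/√k.
CV = 0.5, hence k = 1/CV² = 4.
Then θ = mean/k = 57.5/4 = 14.4.

k ≈ 4, θ ≈ 14.4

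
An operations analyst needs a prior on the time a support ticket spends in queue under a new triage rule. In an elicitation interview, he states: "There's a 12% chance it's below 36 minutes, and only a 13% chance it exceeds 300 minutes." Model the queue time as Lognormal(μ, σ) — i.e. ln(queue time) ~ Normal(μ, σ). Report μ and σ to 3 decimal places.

μ ≈ 4.666, σ ≈ 0.921

If T ~ Lognormal(μ,σ) then ln T ~ Normal(μ,σ), so the p-quantile of ln T is μ + z_p·σ.
ln(36) = 3.584 and ln(300) = 5.704; z_{0.12} = -1.175, z_{0.87} = 1.126.
σ = (5.704 − 3.584)/(1.126 − (-1.175)) = 0.921.
μ = 3.584 − (-1.175)·0.921 = 4.666.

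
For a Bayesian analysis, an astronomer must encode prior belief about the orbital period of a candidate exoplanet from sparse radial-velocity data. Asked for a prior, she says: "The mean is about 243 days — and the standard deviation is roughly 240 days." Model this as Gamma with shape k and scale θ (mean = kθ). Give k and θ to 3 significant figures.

k ≈ 1.03, θ ≈ 237

For Gamma(k, scale θ): mean = kθ, variance = kθ², so CV = 1/√k.
CV = SD/mean = 240/243 = 0.9877, hence k = 1/CV² = 1.03.
Then θ = mean/k = 243/1.03 = 237.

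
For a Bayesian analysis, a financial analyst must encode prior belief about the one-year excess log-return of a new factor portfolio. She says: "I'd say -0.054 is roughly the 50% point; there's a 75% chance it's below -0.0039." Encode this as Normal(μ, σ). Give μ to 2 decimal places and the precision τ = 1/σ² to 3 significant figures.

The p-quantile of Normal(μ,σ) is μ + z_p·σ, with z_{0.5} = 0 and z_{0.75} = 0.6745.
Eliminate σ: μ = (z₂·x₁ − z₁·x₂)/(z₂ − z₁) = (0.6745·-0.054 − (0)·-0.0039)/0.6745 = -0.05.
Then σ = (x₂ − x₁)/(z₂ − z₁) = (-0.0039 − -0.054)/0.6745 = 0.07.
Precision τ = 1/σ² = 1/0.07428² = 181.

μ = -0.05, τ = 181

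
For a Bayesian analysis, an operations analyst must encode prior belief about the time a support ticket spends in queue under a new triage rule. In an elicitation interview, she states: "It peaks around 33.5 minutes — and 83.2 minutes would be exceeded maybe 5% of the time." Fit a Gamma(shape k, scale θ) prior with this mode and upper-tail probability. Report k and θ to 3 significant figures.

k ≈ 4.28, θ ≈ 10.2

Gamma(k,θ) with k>1 has mode (k−1)θ, so θ = 33.5/(k−1).
Need P(X < 83.2) = 0.95 with θ tied to k this way. Start at k = 2, θ = 33.5: P(X<83.2) ≈ 0.709.
Too low — raise k to concentrate. Iterating converges to k ≈ 4.28.
Then θ = 33.5/(4.28−1) ≈ 10.2.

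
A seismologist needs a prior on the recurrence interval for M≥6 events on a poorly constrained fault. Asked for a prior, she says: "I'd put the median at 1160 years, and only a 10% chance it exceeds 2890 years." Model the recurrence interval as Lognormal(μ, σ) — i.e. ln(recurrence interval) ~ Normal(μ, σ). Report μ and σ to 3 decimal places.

If T ~ Lognormal(μ,σ) then ln T ~ Normal(μ,σ), so the p-quantile of ln T is μ + z_p·σ.
ln(1160) = 7.056 and ln(2890) = 7.969; z_{0.5} = 0, z_{0.9} = 1.282.
σ = (7.969 − 7.056)/(1.282 − (0)) = 0.712.
μ = 7.056 − (0)·0.712 = 7.056.

μ ≈ 7.056, σ ≈ 0.712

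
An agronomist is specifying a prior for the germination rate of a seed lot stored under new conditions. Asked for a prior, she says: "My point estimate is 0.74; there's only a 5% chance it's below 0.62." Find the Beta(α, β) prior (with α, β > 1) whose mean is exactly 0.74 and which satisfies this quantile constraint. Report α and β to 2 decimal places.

With mean 0.74 fixed, write α = 0.74s, β = 0.26s where s = α+β.
Need P(θ < 0.62) = 0.05 under Beta(0.74s, 0.26s). Normal approximation: (q−m)/√(m(1−m)/s) ≈ z_{0.05} = -1.64, so s ≈ 0.74·0.26·(-1.64)²/(0.62−0.74)² = 36.1.
At s = 36.1: P(θ<0.62) ≈ 0.057. Adjusting to match 0.05 gives s ≈ 39.58.
So α = 0.74·39.58 ≈ 29.29, β = 0.26·39.58 ≈ 10.29.

α ≈ 29.29, β ≈ 10.29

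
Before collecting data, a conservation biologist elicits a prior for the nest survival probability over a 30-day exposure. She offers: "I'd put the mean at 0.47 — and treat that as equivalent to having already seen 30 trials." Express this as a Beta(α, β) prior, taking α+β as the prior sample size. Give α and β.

α = 14.1, β = 15.9

Under the effective-sample-size interpretation, Beta(α, β) has prior mean α/(α+β) and prior sample size α+β.
So α+β = 30 and α/(α+β) = 0.47, giving α = 0.47·30 = 14.1 and β = 30 − 14.1 = 15.9.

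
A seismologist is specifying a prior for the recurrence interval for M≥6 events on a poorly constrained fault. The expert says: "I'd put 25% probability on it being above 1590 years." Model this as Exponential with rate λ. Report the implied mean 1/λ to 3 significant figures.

mean ≈ 1150 years

P(T > 1590.0) = e^(−λ·1590.0) = 0.25, so λ = −ln(0.25)/1590.0 = 0.000872.
Mean = 1/λ = 1150 years.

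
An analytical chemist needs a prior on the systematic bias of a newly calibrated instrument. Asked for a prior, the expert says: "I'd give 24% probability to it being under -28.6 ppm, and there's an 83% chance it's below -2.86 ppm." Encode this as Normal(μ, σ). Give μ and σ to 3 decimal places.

The p-quantile of Normal(μ,σ) is μ + z_p·σ, with z_{0.24} = -0.7063 and z_{0.83} = 0.9542.
Eliminate σ: μ = (z₂·x₁ − z₁·x₂)/(z₂ − z₁) = (0.9542·-28.6 − (-0.7063)·-2.86)/1.66 = -17.651.
Then σ = (x₂ − x₁)/(z₂ − z₁) = (-2.86 − -28.6)/1.66 = 15.502.

μ = -17.651, σ = 15.502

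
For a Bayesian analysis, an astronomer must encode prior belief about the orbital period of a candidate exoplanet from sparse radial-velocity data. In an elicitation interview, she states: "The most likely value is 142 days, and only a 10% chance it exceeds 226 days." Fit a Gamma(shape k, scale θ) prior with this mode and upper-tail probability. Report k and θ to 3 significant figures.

k ≈ 9.69, θ ≈ 16.3

Gamma(k,θ) with k>1 has mode (k−1)θ, so θ = 142/(k−1).
Need P(X < 226) = 0.9 with θ tied to k this way. Start at k = 2, θ = 142: P(X<226) ≈ 0.472.
Too low — raise k to concentrate. Iterating converges to k ≈ 9.69.
Then θ = 142/(9.69−1) ≈ 16.3.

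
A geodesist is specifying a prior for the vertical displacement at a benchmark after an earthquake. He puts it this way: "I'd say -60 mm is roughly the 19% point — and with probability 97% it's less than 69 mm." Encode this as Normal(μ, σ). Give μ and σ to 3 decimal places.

μ = -18.948, σ = 46.761

For Normal(μ,σ), the p-quantile is μ + z_p·σ. Here z_{0.19} = -0.8779, z_{0.97} = 1.881.
So -60 = μ − 0.8779σ and 69 = μ + 1.881σ.
Subtracting: σ = (69 − -60)/(1.881 − (-0.8779)) = 46.761.
Then μ = -60 − (-0.8779)·46.761 = -18.948.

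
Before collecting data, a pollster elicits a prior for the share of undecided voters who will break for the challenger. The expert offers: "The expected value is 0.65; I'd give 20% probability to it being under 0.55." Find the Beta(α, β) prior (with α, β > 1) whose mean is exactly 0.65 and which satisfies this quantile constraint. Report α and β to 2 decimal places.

α ≈ 10.12, β ≈ 5.45

With mean 0.65 fixed, write α = 0.65s, β = 0.35s where s = α+β.
Need P(θ < 0.55) = 0.2 under Beta(0.65s, 0.35s). Normal approximation: (q−m)/√(m(1−m)/s) ≈ z_{0.2} = -0.842, so s ≈ 0.65·0.35·(-0.842)²/(0.55−0.65)² = 16.1.
At s = 16.1: P(θ<0.55) ≈ 0.196. Adjusting to match 0.2 gives s ≈ 15.57.
So α = 0.65·15.57 ≈ 10.12, β = 0.35·15.57 ≈ 5.45.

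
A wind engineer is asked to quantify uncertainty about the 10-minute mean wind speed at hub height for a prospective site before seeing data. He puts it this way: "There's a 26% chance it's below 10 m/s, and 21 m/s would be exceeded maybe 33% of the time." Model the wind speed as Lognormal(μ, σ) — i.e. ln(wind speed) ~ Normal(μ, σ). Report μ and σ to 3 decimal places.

If T ~ Lognormal(μ,σ) then ln T ~ Normal(μ,σ), so the p-quantile of ln T is μ + z_p·σ.
ln(10) = 2.303 and ln(21) = 3.045; z_{0.26} = -0.6433, z_{0.67} = 0.4399.
σ = (3.045 − 2.303)/(0.4399 − (-0.6433)) = 0.685.
μ = 2.303 − (-0.6433)·0.685 = 2.743.

μ ≈ 2.743, σ ≈ 0.685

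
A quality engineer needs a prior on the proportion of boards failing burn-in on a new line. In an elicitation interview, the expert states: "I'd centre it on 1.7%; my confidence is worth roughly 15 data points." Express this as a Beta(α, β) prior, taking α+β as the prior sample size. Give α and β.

α = 0.255, β = 14.745

Under the effective-sample-size interpretation, Beta(α, β) has prior mean α/(α+β) and prior sample size α+β.
So α+β = 15 and α/(α+β) = 0.017, giving α = 0.017·15 = 0.255 and β = 15 − 0.255 = 14.745.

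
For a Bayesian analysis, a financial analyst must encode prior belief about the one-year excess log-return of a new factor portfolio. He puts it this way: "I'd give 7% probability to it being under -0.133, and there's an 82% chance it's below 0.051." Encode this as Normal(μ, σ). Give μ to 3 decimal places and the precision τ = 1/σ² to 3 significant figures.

μ = -0.019, τ = 169

The p-quantile of Normal(μ,σ) is μ + z_p·σ, with z_{0.07} = -1.476 and z_{0.82} = 0.9154.
Eliminate σ: μ = (z₂·x₁ − z₁·x₂)/(z₂ − z₁) = (0.9154·-0.133 − (-1.476)·0.051)/2.391 = -0.019.
Then σ = (x₂ − x₁)/(z₂ − z₁) = (0.051 − -0.133)/2.391 = 0.077.
Precision τ = 1/σ² = 1/0.07695² = 169.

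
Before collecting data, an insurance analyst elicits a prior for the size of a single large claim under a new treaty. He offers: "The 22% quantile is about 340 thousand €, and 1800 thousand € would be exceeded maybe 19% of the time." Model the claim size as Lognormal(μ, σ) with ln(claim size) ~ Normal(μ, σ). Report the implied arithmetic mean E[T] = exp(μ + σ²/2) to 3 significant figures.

E[T] ≈ 1240 thousand €

If T ~ Lognormal(μ,σ) then ln T ~ Normal(μ,σ), so the p-quantile of ln T is μ + z_p·σ.
ln(340) = 5.829 and ln(1800) = 7.496; z_{0.22} = -0.7722, z_{0.81} = 0.8779.
σ = (7.496 − 5.829)/(0.8779 − (-0.7722)) = 1.010.
μ = 5.829 − (-0.7722)·1.010 = 6.609.
E[T] = exp(μ + σ²/2) = exp(6.609 + 0.5101) = 1240 thousand €.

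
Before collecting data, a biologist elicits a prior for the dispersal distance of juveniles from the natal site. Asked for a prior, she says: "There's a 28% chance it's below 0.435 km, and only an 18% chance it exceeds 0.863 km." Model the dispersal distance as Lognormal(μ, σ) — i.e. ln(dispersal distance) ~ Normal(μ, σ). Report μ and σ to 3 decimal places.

If T ~ Lognormal(μ,σ) then ln T ~ Normal(μ,σ), so the p-quantile of ln T is μ + z_p·σ.
ln(0.435) = -0.8324 and ln(0.863) = -0.1473; z_{0.28} = -0.5828, z_{0.82} = 0.9154.
σ = (-0.1473 − -0.8324)/(0.9154 − (-0.5828)) = 0.457.
μ = -0.8324 − (-0.5828)·0.457 = -0.566.

μ ≈ -0.566, σ ≈ 0.457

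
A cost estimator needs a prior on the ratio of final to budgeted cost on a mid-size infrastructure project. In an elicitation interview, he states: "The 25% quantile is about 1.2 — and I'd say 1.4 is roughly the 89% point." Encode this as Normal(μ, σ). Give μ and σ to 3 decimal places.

μ = 1.271, σ = 0.105

The p-quantile of Normal(μ,σ) is μ + z_p·σ, with z_{0.25} = -0.6745 and z_{0.89} = 1.227.
Eliminate σ: μ = (z₂·x₁ − z₁·x₂)/(z₂ − z₁) = (1.227·1.2 − (-0.6745)·1.4)/1.901 = 1.271.
Then σ = (x₂ − x₁)/(z₂ − z₁) = (1.4 − 1.2)/1.901 = 0.105.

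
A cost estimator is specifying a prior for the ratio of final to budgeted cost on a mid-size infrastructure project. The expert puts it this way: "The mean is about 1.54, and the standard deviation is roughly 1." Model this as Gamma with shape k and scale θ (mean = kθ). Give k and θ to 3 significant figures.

For Gamma(k, scale θ): mean = kθ, variance = kθ², so CV = 1/√k.
CV = SD/mean = 1/1.54 = 0.6494, hence k = 1/CV² = 2.37.
Then θ = mean/k = 1.54/2.37 = 0.649.

k ≈ 2.37, θ ≈ 0.649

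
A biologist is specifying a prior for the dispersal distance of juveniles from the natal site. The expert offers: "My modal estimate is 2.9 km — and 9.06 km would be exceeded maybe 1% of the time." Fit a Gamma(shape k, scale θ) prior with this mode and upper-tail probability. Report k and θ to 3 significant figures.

k ≈ 4.44, θ ≈ 0.844

Gamma(k,θ) with k>1 has mode (k−1)θ, so θ = 2.9/(k−1).
Need P(X < 9.06) = 0.99 with θ tied to k this way. Start at k = 2, θ = 2.9: P(X<9.06) ≈ 0.819.
Too low — raise k to concentrate. Iterating converges to k ≈ 4.44.
Then θ = 2.9/(4.44−1) ≈ 0.844.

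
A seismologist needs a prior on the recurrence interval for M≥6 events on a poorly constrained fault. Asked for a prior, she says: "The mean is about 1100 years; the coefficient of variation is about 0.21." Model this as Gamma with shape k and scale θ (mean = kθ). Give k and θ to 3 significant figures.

For Gamma(k, scale θ): mean = kθ, variance = kθ², so CV = 1/√k.
CV = 0.21, hence k = 1/CV² = 22.7.
Then θ = mean/k = 1100/22.7 = 48.5.

k ≈ 22.7, θ ≈ 48.5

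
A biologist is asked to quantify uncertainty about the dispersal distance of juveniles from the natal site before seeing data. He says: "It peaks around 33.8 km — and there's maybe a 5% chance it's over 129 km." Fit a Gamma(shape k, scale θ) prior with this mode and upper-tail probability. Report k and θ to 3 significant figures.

Gamma(k,θ) with k>1 has mode (k−1)θ, so θ = 33.8/(k−1).
Need P(X < 129) = 0.95 with θ tied to k this way. Start at k = 2, θ = 33.8: P(X<129) ≈ 0.894.
Too low — raise k to concentrate. Iterating converges to k ≈ 2.42.
Then θ = 33.8/(2.42−1) ≈ 23.9.

k ≈ 2.42, θ ≈ 23.9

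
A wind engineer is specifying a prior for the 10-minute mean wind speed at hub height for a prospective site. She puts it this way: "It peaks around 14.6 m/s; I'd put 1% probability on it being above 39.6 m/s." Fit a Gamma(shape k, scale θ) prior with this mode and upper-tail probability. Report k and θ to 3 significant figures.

Gamma(k,θ) with k>1 has mode (k−1)θ, so θ = 14.6/(k−1).
Need P(X < 39.6) = 0.99 with θ tied to k this way. Start at k = 2, θ = 14.6: P(X<39.6) ≈ 0.754.
Too low — raise k to concentrate. Iterating converges to k ≈ 5.63.
Then θ = 14.6/(5.63−1) ≈ 3.15.

k ≈ 5.63, θ ≈ 3.15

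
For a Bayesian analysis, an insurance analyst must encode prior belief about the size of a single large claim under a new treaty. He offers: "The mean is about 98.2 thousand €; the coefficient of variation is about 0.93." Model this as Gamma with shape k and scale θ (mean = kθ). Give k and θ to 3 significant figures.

k ≈ 1.16, θ ≈ 84.9

For Gamma(k, scale θ): mean = kθ, variance = kθ², so CV = 1/√k.
CV = 0.93, hence k = 1/CV² = 1.16.
Then θ = mean/k = 98.2/1.16 = 84.9.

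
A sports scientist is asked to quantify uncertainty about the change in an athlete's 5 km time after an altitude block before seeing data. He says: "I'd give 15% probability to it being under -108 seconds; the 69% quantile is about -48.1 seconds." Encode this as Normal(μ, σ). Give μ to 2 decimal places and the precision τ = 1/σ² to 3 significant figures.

μ = -67.48, τ = 0.000654

The p-quantile of Normal(μ,σ) is μ + z_p·σ, with z_{0.15} = -1.036 and z_{0.69} = 0.4959.
Eliminate σ: μ = (z₂·x₁ − z₁·x₂)/(z₂ − z₁) = (0.4959·-108 − (-1.036)·-48.1)/1.532 = -67.48.
Then σ = (x₂ − x₁)/(z₂ − z₁) = (-48.1 − -108)/1.532 = 39.09.
Precision τ = 1/σ² = 1/39.09² = 0.000654.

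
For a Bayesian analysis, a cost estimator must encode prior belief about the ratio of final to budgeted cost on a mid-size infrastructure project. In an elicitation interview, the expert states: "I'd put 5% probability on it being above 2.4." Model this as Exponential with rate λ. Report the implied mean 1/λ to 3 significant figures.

P(T > 2.4) = e^(−λ·2.4) = 0.05, so λ = −ln(0.05)/2.4 = 1.25.
Mean = 1/λ = 0.801.

mean ≈ 0.801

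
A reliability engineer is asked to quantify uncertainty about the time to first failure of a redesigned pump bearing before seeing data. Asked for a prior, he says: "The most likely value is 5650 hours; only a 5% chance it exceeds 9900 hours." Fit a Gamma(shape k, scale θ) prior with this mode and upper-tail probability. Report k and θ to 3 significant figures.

k ≈ 9.87, θ ≈ 637

Gamma(k,θ) with k>1 has mode (k−1)θ, so θ = 5650/(k−1).
Need P(X < 9900) = 0.95 with θ tied to k this way. Start at k = 2, θ = 5650: P(X<9900) ≈ 0.523.
Too low — raise k to concentrate. Iterating converges to k ≈ 9.87.
Then θ = 5650/(9.87−1) ≈ 637.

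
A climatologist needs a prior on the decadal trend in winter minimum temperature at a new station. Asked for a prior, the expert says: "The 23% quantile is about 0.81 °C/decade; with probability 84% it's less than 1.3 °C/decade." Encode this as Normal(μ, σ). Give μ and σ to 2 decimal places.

For Normal(μ,σ), the p-quantile is μ + z_p·σ. Here z_{0.23} = -0.7388, z_{0.84} = 0.9945.
So 0.81 = μ − 0.7388σ and 1.3 = μ + 0.9945σ.
Subtracting: σ = (1.3 − 0.81)/(0.9945 − (-0.7388)) = 0.28.
Then μ = 0.81 − (-0.7388)·0.28 = 1.02.

μ = 1.02, σ = 0.28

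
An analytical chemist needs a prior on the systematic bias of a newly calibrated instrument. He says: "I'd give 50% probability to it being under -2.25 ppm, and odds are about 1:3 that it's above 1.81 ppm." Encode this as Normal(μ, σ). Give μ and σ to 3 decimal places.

The p-quantile of Normal(μ,σ) is μ + z_p·σ, with z_{0.5} = 0 and z_{0.75} = 0.6745.
Eliminate σ: μ = (z₂·x₁ − z₁·x₂)/(z₂ − z₁) = (0.6745·-2.25 − (0)·1.81)/0.6745 = -2.250.
Then σ = (x₂ − x₁)/(z₂ − z₁) = (1.81 − -2.25)/0.6745 = 6.019.

μ = -2.250, σ = 6.019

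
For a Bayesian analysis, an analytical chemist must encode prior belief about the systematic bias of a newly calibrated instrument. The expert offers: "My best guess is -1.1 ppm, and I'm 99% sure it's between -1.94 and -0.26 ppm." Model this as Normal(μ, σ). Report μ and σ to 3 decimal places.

μ = -1.100, σ = 0.326

A symmetric 99% interval runs μ ± z·σ with z = 2.576.
Half-width = 0.84, so σ = 0.84/2.576 = 0.326.
μ is the stated best guess, -1.100.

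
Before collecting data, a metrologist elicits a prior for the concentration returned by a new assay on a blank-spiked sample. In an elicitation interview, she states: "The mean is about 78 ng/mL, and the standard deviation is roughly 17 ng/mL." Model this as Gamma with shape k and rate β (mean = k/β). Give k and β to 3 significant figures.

For Gamma(k, rate β): mean = k/β, variance = k/β², so CV = 1/√k.
CV = SD/mean = 17/78 = 0.2179, hence k = 1/CV² = 21.1.
Then β = k/mean = 21.1/78 = 0.27.

k ≈ 21.1, β ≈ 0.27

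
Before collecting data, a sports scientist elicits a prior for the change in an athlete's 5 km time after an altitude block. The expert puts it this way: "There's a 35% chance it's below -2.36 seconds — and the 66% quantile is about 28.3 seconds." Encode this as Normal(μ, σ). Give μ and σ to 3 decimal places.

The p-quantile of Normal(μ,σ) is μ + z_p·σ, with z_{0.35} = -0.3853 and z_{0.66} = 0.4125.
Eliminate σ: μ = (z₂·x₁ − z₁·x₂)/(z₂ − z₁) = (0.4125·-2.36 − (-0.3853)·28.3)/0.7978 = 12.448.
Then σ = (x₂ − x₁)/(z₂ − z₁) = (28.3 − -2.36)/0.7978 = 38.431.

μ = 12.448, σ = 38.431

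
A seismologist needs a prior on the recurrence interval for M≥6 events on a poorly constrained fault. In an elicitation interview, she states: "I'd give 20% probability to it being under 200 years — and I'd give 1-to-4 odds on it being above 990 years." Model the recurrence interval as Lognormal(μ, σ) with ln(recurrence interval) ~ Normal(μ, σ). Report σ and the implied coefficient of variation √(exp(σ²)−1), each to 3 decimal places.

σ ≈ 0.950, CV ≈ 1.211

If T ~ Lognormal(μ,σ) then ln T ~ Normal(μ,σ), so the p-quantile of ln T is μ + z_p·σ.
ln(200) = 5.298 and ln(990) = 6.898; z_{0.2} = -0.8416, z_{0.8} = 0.8416.
σ = (6.898 − 5.298)/(0.8416 − (-0.8416)) = 0.950.
μ = 5.298 − (-0.8416)·0.950 = 6.098.
CV = √(exp(σ²)−1) = √(exp(0.9028)−1) = 1.211.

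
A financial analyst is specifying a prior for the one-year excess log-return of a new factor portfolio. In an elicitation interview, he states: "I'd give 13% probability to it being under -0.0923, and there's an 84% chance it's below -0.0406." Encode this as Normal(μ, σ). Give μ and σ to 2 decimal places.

The p-quantile of Normal(μ,σ) is μ + z_p·σ, with z_{0.13} = -1.126 and z_{0.84} = 0.9945.
Eliminate σ: μ = (z₂·x₁ − z₁·x₂)/(z₂ − z₁) = (0.9945·-0.0923 − (-1.126)·-0.0406)/2.121 = -0.06.
Then σ = (x₂ − x₁)/(z₂ − z₁) = (-0.0406 − -0.0923)/2.121 = 0.02.

μ = -0.06, σ = 0.02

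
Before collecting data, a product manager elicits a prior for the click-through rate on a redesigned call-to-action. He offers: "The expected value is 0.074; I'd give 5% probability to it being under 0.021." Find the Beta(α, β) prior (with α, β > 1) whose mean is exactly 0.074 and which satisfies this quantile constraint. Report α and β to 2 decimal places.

α ≈ 3.00, β ≈ 37.54

With mean 0.074 fixed, write α = 0.074s, β = 0.926s where s = α+β.
Need P(θ < 0.021) = 0.05 under Beta(0.074s, 0.926s). Normal approximation: (q−m)/√(m(1−m)/s) ≈ z_{0.05} = -1.64, so s ≈ 0.074·0.926·(-1.64)²/(0.021−0.074)² = 66.0.
At s = 66.0: P(θ<0.021) ≈ 0.014. Adjusting to match 0.05 gives s ≈ 40.54.
So α = 0.074·40.54 ≈ 3.00, β = 0.926·40.54 ≈ 37.54.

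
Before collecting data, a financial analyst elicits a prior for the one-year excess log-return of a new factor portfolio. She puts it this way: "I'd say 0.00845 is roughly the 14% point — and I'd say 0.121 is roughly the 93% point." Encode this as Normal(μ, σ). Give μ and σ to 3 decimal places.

For Normal(μ,σ), the p-quantile is μ + z_p·σ. Here z_{0.14} = -1.08, z_{0.93} = 1.476.
So 0.00845 = μ − 1.08σ and 0.121 = μ + 1.476σ.
Subtracting: σ = (0.121 − 0.00845)/(1.476 − (-1.08)) = 0.044.
Then μ = 0.00845 − (-1.08)·0.044 = 0.056.

μ = 0.056, σ = 0.044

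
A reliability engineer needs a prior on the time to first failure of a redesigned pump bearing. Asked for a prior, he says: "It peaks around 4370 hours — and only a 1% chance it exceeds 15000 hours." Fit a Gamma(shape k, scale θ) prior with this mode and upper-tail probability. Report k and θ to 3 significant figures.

k ≈ 3.86, θ ≈ 1530

Gamma(k,θ) with k>1 has mode (k−1)θ, so θ = 4370/(k−1).
Need P(X < 15000) = 0.99 with θ tied to k this way. Start at k = 2, θ = 4370: P(X<15000) ≈ 0.857.
Too low — raise k to concentrate. Iterating converges to k ≈ 3.86.
Then θ = 4370/(3.86−1) ≈ 1530.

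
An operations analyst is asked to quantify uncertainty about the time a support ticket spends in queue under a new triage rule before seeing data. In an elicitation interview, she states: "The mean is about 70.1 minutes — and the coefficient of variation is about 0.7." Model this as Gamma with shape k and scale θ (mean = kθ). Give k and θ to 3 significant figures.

For Gamma(k, scale θ): mean = kθ, variance = kθ², so CV = 1/√k.
CV = 0.7, hence k = 1/CV² = 2.04.
Then θ = mean/k = 70.1/2.04 = 34.3.

k ≈ 2.04, θ ≈ 34.3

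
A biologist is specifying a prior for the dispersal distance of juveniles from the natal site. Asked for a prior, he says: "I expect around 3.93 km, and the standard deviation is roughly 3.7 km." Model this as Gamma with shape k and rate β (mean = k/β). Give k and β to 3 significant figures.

k ≈ 1.13, β ≈ 0.287

For Gamma(k, rate β): mean = k/β, variance = k/β², so CV = 1/√k.
CV = SD/mean = 3.7/3.93 = 0.9415, hence k = 1/CV² = 1.13.
Then β = k/mean = 1.13/3.93 = 0.287.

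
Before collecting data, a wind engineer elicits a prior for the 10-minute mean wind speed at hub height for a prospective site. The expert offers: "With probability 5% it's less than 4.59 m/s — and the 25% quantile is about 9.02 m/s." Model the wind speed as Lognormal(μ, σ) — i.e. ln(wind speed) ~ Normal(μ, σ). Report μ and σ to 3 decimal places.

μ ≈ 2.669, σ ≈ 0.696

If T ~ Lognormal(μ,σ) then ln T ~ Normal(μ,σ), so the p-quantile of ln T is μ + z_p·σ.
ln(4.59) = 1.524 and ln(9.02) = 2.199; z_{0.05} = -1.645, z_{0.25} = -0.6745.
σ = (2.199 − 1.524)/(-0.6745 − (-1.645)) = 0.696.
μ = 1.524 − (-1.645)·0.696 = 2.669.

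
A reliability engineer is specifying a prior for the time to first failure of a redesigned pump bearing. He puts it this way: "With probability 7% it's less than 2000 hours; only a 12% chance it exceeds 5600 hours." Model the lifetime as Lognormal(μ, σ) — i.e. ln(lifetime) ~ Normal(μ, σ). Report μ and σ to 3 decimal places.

μ ≈ 8.174, σ ≈ 0.388

If T ~ Lognormal(μ,σ) then ln T ~ Normal(μ,σ), so the p-quantile of ln T is μ + z_p·σ.
ln(2000) = 7.601 and ln(5600) = 8.631; z_{0.07} = -1.476, z_{0.88} = 1.175.
σ = (8.631 − 7.601)/(1.175 − (-1.476)) = 0.388.
μ = 7.601 − (-1.476)·0.388 = 8.174.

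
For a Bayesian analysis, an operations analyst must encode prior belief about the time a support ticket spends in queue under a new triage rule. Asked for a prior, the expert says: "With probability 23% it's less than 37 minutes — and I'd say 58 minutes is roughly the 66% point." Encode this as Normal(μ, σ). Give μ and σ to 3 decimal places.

μ = 50.477, σ = 18.240

For Normal(μ,σ), the p-quantile is μ + z_p·σ. Here z_{0.23} = -0.7388, z_{0.66} = 0.4125.
So 37 = μ − 0.7388σ and 58 = μ + 0.4125σ.
Subtracting: σ = (58 − 37)/(0.4125 − (-0.7388)) = 18.240.
Then μ = 37 − (-0.7388)·18.240 = 50.477.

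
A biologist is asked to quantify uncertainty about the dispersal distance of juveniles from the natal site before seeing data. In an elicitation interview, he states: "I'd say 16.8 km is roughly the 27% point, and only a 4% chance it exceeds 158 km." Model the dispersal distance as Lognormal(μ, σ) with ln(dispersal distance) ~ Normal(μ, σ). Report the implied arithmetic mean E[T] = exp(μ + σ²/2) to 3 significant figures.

If T ~ Lognormal(μ,σ) then ln T ~ Normal(μ,σ), so the p-quantile of ln T is μ + z_p·σ.
ln(16.8) = 2.821 and ln(158) = 5.063; z_{0.27} = -0.6128, z_{0.96} = 1.751.
σ = (5.063 − 2.821)/(1.751 − (-0.6128)) = 0.948.
μ = 2.821 − (-0.6128)·0.948 = 3.402.
E[T] = exp(μ + σ²/2) = exp(3.402 + 0.4496) = 47.1 km.

E[T] ≈ 47.1 km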